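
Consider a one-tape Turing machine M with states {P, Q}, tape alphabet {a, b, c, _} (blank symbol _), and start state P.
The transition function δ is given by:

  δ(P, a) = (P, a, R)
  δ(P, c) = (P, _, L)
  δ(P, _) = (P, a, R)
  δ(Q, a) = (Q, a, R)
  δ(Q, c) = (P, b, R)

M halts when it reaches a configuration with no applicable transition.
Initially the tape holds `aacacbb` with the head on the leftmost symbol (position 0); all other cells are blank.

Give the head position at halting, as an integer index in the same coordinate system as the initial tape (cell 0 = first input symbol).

5

state=P head=0 tape=[a]acacbb   (P,a)→(P,a,R)
state=P head=1 tape=a[a]cacbb   (P,a)→(P,a,R)
state=P head=2 tape=aa[c]acbb   (P,c)→(P,_,L)
state=P head=1 tape=a[a]_acbb   (P,a)→(P,a,R)
state=P head=2 tape=aa[_]acbb   (P,_)→(P,a,R)
state=P head=3 tape=aaa[a]cbb   (P,a)→(P,a,R)
state=P head=4 tape=aaaa[c]bb   (P,c)→(P,_,L)
state=P head=3 tape=aaa[a]_bb   (P,a)→(P,a,R)
state=P head=4 tape=aaaa[_]bb   (P,_)→(P,a,R)
state=P head=5 tape=aaaaa[b]b
At halt the head is at cell 5.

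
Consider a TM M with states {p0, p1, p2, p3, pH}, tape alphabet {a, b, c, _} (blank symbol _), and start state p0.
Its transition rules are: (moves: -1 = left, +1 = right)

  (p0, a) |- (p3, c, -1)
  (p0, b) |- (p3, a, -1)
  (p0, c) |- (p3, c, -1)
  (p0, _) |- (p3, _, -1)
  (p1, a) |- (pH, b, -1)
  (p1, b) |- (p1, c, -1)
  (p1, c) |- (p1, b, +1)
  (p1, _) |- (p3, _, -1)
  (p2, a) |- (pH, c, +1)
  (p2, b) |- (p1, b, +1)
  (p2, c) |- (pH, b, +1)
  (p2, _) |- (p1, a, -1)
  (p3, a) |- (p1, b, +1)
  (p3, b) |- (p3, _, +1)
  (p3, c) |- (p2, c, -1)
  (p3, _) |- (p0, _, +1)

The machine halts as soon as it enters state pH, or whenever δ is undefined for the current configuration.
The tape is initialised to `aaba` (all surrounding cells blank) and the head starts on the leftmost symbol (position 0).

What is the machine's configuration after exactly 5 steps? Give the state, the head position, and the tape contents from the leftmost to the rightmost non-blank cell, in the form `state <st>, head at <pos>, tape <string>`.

p0 | _[a]aba   read a → write c, move -1, go to p3
p3 | [_]caba   read _ → write _, move +1, go to p0
p0 | _[c]aba   read c → write c, move -1, go to p3
p3 | [_]caba   read _ → write _, move +1, go to p0
p0 | _[c]aba   read c → write c, move -1, go to p3
p3 | [_]caba
After 5 steps: state p3, head at -1, tape caba.

state p3, head at -1, tape caba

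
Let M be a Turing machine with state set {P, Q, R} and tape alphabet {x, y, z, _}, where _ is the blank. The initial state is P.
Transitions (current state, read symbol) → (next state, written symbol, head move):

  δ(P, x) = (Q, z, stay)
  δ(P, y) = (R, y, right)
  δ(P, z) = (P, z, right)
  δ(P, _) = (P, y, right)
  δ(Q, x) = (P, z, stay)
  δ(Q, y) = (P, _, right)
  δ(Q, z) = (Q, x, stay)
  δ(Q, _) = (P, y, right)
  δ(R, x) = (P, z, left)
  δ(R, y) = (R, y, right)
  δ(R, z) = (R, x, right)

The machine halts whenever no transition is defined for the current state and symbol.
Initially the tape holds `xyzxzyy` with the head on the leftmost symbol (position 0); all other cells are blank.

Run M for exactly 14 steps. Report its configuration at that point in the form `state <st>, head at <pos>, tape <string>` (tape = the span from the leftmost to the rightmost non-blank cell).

state R, head at 6, tape zyzzzyy

P | [x]yzxzyy   read x → write z, move stay, go to Q
Q | [z]yzxzyy   read z → write x, move stay, go to Q
Q | [x]yzxzyy   read x → write z, move stay, go to P
P | [z]yzxzyy   read z → write z, move right, go to P
P | z[y]zxzyy   read y → write y, move right, go to R
R | zy[z]xzyy   read z → write x, move right, go to R
R | zyx[x]zyy   read x → write z, move left, go to P
P | zy[x]zzyy   read x → write z, move stay, go to Q
Q | zy[z]zzyy   read z → write x, move stay, go to Q
Q | zy[x]zzyy   read x → write z, move stay, go to P
P | zy[z]zzyy   read z → write z, move right, go to P
P | zyz[z]zyy   read z → write z, move right, go to P
P | zyzz[z]yy   read z → write z, move right, go to P
P | zyzzz[y]y   read y → write y, move right, go to R
R | zyzzzy[y]
After 14 steps: state R, head at 6, tape zyzzzyy.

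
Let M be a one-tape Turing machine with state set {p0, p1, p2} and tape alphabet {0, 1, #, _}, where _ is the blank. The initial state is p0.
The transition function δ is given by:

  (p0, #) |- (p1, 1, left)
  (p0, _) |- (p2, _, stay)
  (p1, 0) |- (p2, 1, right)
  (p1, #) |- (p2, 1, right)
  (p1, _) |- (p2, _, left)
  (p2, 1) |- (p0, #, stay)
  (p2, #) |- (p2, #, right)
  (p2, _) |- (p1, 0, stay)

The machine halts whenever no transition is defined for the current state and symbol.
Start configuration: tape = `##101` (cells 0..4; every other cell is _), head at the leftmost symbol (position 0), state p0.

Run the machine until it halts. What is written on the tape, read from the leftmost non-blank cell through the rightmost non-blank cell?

p0 | __[#]#101   read # → write 1, move left, go to p1
p1 | _[_]1#101   read _ → write _, move left, go to p2
p2 | [_]_1#101   read _ → write 0, move stay, go to p1
p1 | [0]_1#101   read 0 → write 1, move right, go to p2
p2 | 1[_]1#101   read _ → write 0, move stay, go to p1
p1 | 1[0]1#101   read 0 → write 1, move right, go to p2
p2 | 11[1]#101   read 1 → write #, move stay, go to p0
p0 | 11[#]#101   read # → write 1, move left, go to p1
p1 | 1[1]1#101
The non-blank tape span at halt is 111#101.

111#101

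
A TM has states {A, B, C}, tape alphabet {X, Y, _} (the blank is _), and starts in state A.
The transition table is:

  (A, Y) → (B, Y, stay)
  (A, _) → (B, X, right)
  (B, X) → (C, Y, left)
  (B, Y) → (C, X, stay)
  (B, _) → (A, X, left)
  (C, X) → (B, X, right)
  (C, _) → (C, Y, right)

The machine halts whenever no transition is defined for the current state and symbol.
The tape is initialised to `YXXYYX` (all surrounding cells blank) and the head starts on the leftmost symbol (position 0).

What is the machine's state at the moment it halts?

A | [Y]XXYYX_   read Y → write Y, move stay, go to B
B | [Y]XXYYX_   read Y → write X, move stay, go to C
C | [X]XXYYX_   read X → write X, move right, go to B
B | X[X]XYYX_   read X → write Y, move left, go to C
C | [X]YXYYX_   read X → write X, move right, go to B
B | X[Y]XYYX_   read Y → write X, move stay, go to C
C | X[X]XYYX_   read X → write X, move right, go to B
B | XX[X]YYX_   read X → write Y, move left, go to C
C | X[X]YYYX_   read X → write X, move right, go to B
B | XX[Y]YYX_   read Y → write X, move stay, go to C
C | XX[X]YYX_   read X → write X, move right, go to B
B | XXX[Y]YX_   read Y → write X, move stay, go to C
C | XXX[X]YX_   read X → write X, move right, go to B
B | XXXX[Y]X_   read Y → write X, move stay, go to C
C | XXXX[X]X_   read X → write X, move right, go to B
B | XXXXX[X]_   read X → write Y, move left, go to C
C | XXXX[X]Y_   read X → write X, move right, go to B
B | XXXXX[Y]_   read Y → write X, move stay, go to C
C | XXXXX[X]_   read X → write X, move right, go to B
B | XXXXXX[_]   read _ → write X, move left, go to A
A | XXXXX[X]X
No transition is defined for (A, X); M halts in state A.

A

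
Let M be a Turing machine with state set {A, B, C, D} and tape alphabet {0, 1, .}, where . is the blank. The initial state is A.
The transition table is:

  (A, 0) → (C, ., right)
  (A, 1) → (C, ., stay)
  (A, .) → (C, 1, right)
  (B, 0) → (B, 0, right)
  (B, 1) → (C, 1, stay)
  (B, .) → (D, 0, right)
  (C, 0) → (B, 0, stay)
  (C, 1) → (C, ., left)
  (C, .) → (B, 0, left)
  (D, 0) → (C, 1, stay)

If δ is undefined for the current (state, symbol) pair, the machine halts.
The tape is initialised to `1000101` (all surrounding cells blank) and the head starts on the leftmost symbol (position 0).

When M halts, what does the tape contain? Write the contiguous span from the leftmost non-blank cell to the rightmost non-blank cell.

00000101

A | .[1]000101   read 1 → write ., move stay, go to C
C | .[.]000101   read . → write 0, move left, go to B
B | [.]0000101   read . → write 0, move right, go to D
D | 0[0]000101   read 0 → write 1, move stay, go to C
C | 0[1]000101   read 1 → write ., move left, go to C
C | [0].000101   read 0 → write 0, move stay, go to B
B | [0].000101   read 0 → write 0, move right, go to B
B | 0[.]000101   read . → write 0, move right, go to D
D | 00[0]00101   read 0 → write 1, move stay, go to C
C | 00[1]00101   read 1 → write ., move left, go to C
C | 0[0].00101   read 0 → write 0, move stay, go to B
B | 0[0].00101   read 0 → write 0, move right, go to B
B | 00[.]00101   read . → write 0, move right, go to D
D | 000[0]0101   read 0 → write 1, move stay, go to C
C | 000[1]0101   read 1 → write ., move left, go to C
C | 00[0].0101   read 0 → write 0, move stay, go to B
B | 00[0].0101   read 0 → write 0, move right, go to B
B | 000[.]0101   read . → write 0, move right, go to D
D | 0000[0]101   read 0 → write 1, move stay, go to C
C | 0000[1]101   read 1 → write ., move left, go to C
C | 000[0].101   read 0 → write 0, move stay, go to B
B | 000[0].101   read 0 → write 0, move right, go to B
B | 0000[.]101   read . → write 0, move right, go to D
D | 00000[1]01
The non-blank tape span at halt is 00000101.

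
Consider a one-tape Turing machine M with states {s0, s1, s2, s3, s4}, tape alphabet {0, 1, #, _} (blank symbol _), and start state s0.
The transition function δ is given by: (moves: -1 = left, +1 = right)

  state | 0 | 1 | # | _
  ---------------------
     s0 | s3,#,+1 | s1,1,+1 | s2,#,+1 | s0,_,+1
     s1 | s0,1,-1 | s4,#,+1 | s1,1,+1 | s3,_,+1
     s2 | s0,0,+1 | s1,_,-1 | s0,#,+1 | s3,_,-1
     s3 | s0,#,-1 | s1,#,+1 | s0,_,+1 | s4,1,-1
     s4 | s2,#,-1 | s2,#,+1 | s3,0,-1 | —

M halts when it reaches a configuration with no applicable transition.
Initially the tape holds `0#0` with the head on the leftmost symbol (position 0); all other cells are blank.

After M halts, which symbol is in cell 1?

1

s0 | __[0]#0_   read 0 → write #, move +1, go to s3
s3 | __#[#]0_   read # → write _, move +1, go to s0
s0 | __#_[0]_   read 0 → write #, move +1, go to s3
s3 | __#_#[_]   read _ → write 1, move -1, go to s4
s4 | __#_[#]1   read # → write 0, move -1, go to s3
s3 | __#[_]01   read _ → write 1, move -1, go to s4
s4 | __[#]101   read # → write 0, move -1, go to s3
s3 | _[_]0101   read _ → write 1, move -1, go to s4
s4 | [_]10101
Cell 1 holds 1 when M halts.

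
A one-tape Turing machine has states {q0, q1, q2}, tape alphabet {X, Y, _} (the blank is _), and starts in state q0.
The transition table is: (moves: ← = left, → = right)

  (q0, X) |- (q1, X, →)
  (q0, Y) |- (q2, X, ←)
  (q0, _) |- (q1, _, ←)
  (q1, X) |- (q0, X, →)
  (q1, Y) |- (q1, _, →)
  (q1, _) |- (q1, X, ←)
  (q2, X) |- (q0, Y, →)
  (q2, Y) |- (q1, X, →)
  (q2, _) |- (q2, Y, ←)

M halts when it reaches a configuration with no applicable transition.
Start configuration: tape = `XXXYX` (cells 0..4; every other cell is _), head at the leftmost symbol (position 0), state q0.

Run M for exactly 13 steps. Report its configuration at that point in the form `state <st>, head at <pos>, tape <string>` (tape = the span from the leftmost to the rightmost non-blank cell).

q0 | [X]XXYX_   read X → write X, move →, go to q1
q1 | X[X]XYX_   read X → write X, move →, go to q0
q0 | XX[X]YX_   read X → write X, move →, go to q1
q1 | XXX[Y]X_   read Y → write _, move →, go to q1
q1 | XXX_[X]_   read X → write X, move →, go to q0
q0 | XXX_X[_]   read _ → write _, move ←, go to q1
q1 | XXX_[X]_   read X → write X, move →, go to q0
q0 | XXX_X[_]   read _ → write _, move ←, go to q1
q1 | XXX_[X]_   read X → write X, move →, go to q0
q0 | XXX_X[_]   read _ → write _, move ←, go to q1
q1 | XXX_[X]_   read X → write X, move →, go to q0
q0 | XXX_X[_]   read _ → write _, move ←, go to q1
q1 | XXX_[X]_   read X → write X, move →, go to q0
q0 | XXX_X[_]
After 13 steps: state q0, head at 5, tape XXX_X.

state q0, head at 5, tape XXX_X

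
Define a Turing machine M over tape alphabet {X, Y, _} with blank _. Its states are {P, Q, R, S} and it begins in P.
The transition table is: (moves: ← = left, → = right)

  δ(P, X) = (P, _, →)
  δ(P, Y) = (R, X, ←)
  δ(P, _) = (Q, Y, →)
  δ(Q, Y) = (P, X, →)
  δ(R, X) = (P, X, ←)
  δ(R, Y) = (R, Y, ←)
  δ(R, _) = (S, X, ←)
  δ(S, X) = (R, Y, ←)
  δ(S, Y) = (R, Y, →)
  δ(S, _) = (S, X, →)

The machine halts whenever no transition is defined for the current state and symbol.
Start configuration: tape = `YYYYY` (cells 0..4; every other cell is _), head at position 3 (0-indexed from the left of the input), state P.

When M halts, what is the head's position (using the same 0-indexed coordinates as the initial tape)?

-2

state=P head=3 tape=___YYY[Y]Y   (P,Y)→(R,X,←)
state=R head=2 tape=___YY[Y]XY   (R,Y)→(R,Y,←)
state=R head=1 tape=___Y[Y]YXY   (R,Y)→(R,Y,←)
state=R head=0 tape=___[Y]YYXY   (R,Y)→(R,Y,←)
state=R head=-1 tape=__[_]YYYXY   (R,_)→(S,X,←)
state=S head=-2 tape=_[_]XYYYXY   (S,_)→(S,X,→)
state=S head=-1 tape=_X[X]YYYXY   (S,X)→(R,Y,←)
state=R head=-2 tape=_[X]YYYYXY   (R,X)→(P,X,←)
state=P head=-3 tape=[_]XYYYYXY   (P,_)→(Q,Y,→)
state=Q head=-2 tape=Y[X]YYYYXY
At halt the head is at cell -2.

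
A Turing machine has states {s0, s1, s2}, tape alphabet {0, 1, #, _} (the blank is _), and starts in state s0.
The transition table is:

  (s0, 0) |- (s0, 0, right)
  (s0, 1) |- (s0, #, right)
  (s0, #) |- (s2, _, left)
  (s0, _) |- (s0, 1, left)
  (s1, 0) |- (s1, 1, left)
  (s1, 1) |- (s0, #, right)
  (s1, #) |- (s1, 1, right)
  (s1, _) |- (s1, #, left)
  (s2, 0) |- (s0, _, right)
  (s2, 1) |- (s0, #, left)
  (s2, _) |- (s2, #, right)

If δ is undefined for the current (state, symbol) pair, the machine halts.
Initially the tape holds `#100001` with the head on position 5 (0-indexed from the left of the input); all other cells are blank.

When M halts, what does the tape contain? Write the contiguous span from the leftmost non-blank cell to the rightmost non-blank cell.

#1000##_1

state=s0 head=5 tape=#1000[0]1__   (s0,0)→(s0,0,right)
state=s0 head=6 tape=#10000[1]__   (s0,1)→(s0,#,right)
state=s0 head=7 tape=#10000#[_]_   (s0,_)→(s0,1,left)
state=s0 head=6 tape=#10000[#]1_   (s0,#)→(s2,_,left)
state=s2 head=5 tape=#1000[0]_1_   (s2,0)→(s0,_,right)
state=s0 head=6 tape=#1000_[_]1_   (s0,_)→(s0,1,left)
state=s0 head=5 tape=#1000[_]11_   (s0,_)→(s0,1,left)
state=s0 head=4 tape=#100[0]111_   (s0,0)→(s0,0,right)
state=s0 head=5 tape=#1000[1]11_   (s0,1)→(s0,#,right)
state=s0 head=6 tape=#1000#[1]1_   (s0,1)→(s0,#,right)
state=s0 head=7 tape=#1000##[1]_   (s0,1)→(s0,#,right)
state=s0 head=8 tape=#1000###[_]   (s0,_)→(s0,1,left)
state=s0 head=7 tape=#1000##[#]1   (s0,#)→(s2,_,left)
state=s2 head=6 tape=#1000#[#]_1
The non-blank tape span at halt is #1000##_1.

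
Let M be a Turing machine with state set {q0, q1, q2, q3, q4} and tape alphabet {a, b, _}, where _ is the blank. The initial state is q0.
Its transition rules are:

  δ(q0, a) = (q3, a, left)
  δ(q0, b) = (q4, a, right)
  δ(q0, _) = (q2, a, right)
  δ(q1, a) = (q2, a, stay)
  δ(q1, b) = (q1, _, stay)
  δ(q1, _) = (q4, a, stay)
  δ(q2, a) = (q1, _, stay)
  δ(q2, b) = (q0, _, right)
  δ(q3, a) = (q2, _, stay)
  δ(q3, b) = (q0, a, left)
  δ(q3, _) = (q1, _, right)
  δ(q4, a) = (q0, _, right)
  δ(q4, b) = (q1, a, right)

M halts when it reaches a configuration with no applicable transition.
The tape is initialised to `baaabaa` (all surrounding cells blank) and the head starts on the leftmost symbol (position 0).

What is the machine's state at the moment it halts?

q2

state=q0 head=0 tape=[b]aaabaa__   (q0,b)→(q4,a,right)
state=q4 head=1 tape=a[a]aabaa__   (q4,a)→(q0,_,right)
state=q0 head=2 tape=a_[a]abaa__   (q0,a)→(q3,a,left)
state=q3 head=1 tape=a[_]aabaa__   (q3,_)→(q1,_,right)
state=q1 head=2 tape=a_[a]abaa__   (q1,a)→(q2,a,stay)
state=q2 head=2 tape=a_[a]abaa__   (q2,a)→(q1,_,stay)
state=q1 head=2 tape=a_[_]abaa__   (q1,_)→(q4,a,stay)
state=q4 head=2 tape=a_[a]abaa__   (q4,a)→(q0,_,right)
state=q0 head=3 tape=a__[a]baa__   (q0,a)→(q3,a,left)
state=q3 head=2 tape=a_[_]abaa__   (q3,_)→(q1,_,right)
state=q1 head=3 tape=a__[a]baa__   (q1,a)→(q2,a,stay)
state=q2 head=3 tape=a__[a]baa__   (q2,a)→(q1,_,stay)
state=q1 head=3 tape=a__[_]baa__   (q1,_)→(q4,a,stay)
state=q4 head=3 tape=a__[a]baa__   (q4,a)→(q0,_,right)
state=q0 head=4 tape=a___[b]aa__   (q0,b)→(q4,a,right)
state=q4 head=5 tape=a___a[a]a__   (q4,a)→(q0,_,right)
state=q0 head=6 tape=a___a_[a]__   (q0,a)→(q3,a,left)
state=q3 head=5 tape=a___a[_]a__   (q3,_)→(q1,_,right)
state=q1 head=6 tape=a___a_[a]__   (q1,a)→(q2,a,stay)
state=q2 head=6 tape=a___a_[a]__   (q2,a)→(q1,_,stay)
state=q1 head=6 tape=a___a_[_]__   (q1,_)→(q4,a,stay)
state=q4 head=6 tape=a___a_[a]__   (q4,a)→(q0,_,right)
state=q0 head=7 tape=a___a__[_]_   (q0,_)→(q2,a,right)
state=q2 head=8 tape=a___a__a[_]
No transition is defined for (q2, _); M halts in state q2.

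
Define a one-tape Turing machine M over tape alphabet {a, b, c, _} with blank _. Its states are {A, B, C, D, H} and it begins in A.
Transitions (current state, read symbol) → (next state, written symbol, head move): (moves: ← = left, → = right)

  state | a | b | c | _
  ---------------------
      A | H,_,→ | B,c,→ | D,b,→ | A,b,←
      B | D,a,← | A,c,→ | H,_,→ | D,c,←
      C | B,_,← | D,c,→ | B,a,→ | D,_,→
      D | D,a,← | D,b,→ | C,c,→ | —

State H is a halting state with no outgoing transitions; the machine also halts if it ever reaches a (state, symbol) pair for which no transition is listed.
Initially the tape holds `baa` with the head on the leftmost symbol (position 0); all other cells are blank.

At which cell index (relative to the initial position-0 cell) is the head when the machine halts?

state=A head=0 tape=[b]aa   (A,b)→(B,c,→)
state=B head=1 tape=c[a]a   (B,a)→(D,a,←)
state=D head=0 tape=[c]aa   (D,c)→(C,c,→)
state=C head=1 tape=c[a]a   (C,a)→(B,_,←)
state=B head=0 tape=[c]_a   (B,c)→(H,_,→)
state=H head=1 tape=_[_]a
At halt the head is at cell 1.

1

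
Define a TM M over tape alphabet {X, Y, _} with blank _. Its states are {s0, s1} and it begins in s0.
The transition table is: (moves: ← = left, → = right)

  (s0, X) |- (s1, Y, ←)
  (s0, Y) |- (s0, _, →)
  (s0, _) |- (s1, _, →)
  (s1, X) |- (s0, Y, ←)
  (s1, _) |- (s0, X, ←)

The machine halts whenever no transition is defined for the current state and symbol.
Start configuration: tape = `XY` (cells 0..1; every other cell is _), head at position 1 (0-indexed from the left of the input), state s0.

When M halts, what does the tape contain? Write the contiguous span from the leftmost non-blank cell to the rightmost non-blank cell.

s0 | X[Y]__   read Y → write _, move →, go to s0
s0 | X_[_]_   read _ → write _, move →, go to s1
s1 | X__[_]   read _ → write X, move ←, go to s0
s0 | X_[_]X   read _ → write _, move →, go to s1
s1 | X__[X]   read X → write Y, move ←, go to s0
s0 | X_[_]Y   read _ → write _, move →, go to s1
s1 | X__[Y]
The non-blank tape span at halt is X__Y.

X__Y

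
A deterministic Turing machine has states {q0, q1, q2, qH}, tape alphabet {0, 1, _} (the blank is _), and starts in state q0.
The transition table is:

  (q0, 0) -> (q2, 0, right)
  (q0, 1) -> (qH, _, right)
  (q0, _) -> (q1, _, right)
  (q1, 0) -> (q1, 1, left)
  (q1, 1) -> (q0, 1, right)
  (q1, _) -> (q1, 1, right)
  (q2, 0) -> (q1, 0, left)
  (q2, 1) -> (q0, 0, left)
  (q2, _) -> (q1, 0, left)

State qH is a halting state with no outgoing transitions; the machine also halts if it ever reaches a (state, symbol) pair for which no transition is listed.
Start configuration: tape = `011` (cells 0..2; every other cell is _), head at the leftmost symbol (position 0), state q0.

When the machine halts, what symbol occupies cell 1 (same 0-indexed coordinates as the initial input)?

_

state=q0 head=0 tape=_[0]11   (q0,0)→(q2,0,right)
state=q2 head=1 tape=_0[1]1   (q2,1)→(q0,0,left)
state=q0 head=0 tape=_[0]01   (q0,0)→(q2,0,right)
state=q2 head=1 tape=_0[0]1   (q2,0)→(q1,0,left)
state=q1 head=0 tape=_[0]01   (q1,0)→(q1,1,left)
state=q1 head=-1 tape=[_]101   (q1,_)→(q1,1,right)
state=q1 head=0 tape=1[1]01   (q1,1)→(q0,1,right)
state=q0 head=1 tape=11[0]1   (q0,0)→(q2,0,right)
state=q2 head=2 tape=110[1]   (q2,1)→(q0,0,left)
state=q0 head=1 tape=11[0]0   (q0,0)→(q2,0,right)
state=q2 head=2 tape=110[0]   (q2,0)→(q1,0,left)
state=q1 head=1 tape=11[0]0   (q1,0)→(q1,1,left)
state=q1 head=0 tape=1[1]10   (q1,1)→(q0,1,right)
state=q0 head=1 tape=11[1]0   (q0,1)→(qH,_,right)
state=qH head=2 tape=11_[0]
Cell 1 holds _ when M halts.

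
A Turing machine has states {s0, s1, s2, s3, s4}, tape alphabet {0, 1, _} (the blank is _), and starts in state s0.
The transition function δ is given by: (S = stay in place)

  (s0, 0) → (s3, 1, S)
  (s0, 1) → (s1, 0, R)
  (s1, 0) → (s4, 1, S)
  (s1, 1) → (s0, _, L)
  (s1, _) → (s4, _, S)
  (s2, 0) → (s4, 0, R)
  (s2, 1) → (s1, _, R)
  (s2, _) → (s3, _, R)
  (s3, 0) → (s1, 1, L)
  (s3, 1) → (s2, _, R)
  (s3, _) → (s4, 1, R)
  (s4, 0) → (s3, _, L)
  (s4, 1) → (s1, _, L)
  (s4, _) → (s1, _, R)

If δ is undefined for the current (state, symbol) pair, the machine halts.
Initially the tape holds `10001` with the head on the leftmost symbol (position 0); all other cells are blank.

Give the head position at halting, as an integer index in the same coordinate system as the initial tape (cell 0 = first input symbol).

3

state=s0 head=0 tape=_[1]0001   (s0,1)→(s1,0,R)
state=s1 head=1 tape=_0[0]001   (s1,0)→(s4,1,S)
state=s4 head=1 tape=_0[1]001   (s4,1)→(s1,_,L)
state=s1 head=0 tape=_[0]_001   (s1,0)→(s4,1,S)
state=s4 head=0 tape=_[1]_001   (s4,1)→(s1,_,L)
state=s1 head=-1 tape=[_]__001   (s1,_)→(s4,_,S)
state=s4 head=-1 tape=[_]__001   (s4,_)→(s1,_,R)
state=s1 head=0 tape=_[_]_001   (s1,_)→(s4,_,S)
state=s4 head=0 tape=_[_]_001   (s4,_)→(s1,_,R)
state=s1 head=1 tape=__[_]001   (s1,_)→(s4,_,S)
state=s4 head=1 tape=__[_]001   (s4,_)→(s1,_,R)
state=s1 head=2 tape=___[0]01   (s1,0)→(s4,1,S)
state=s4 head=2 tape=___[1]01   (s4,1)→(s1,_,L)
state=s1 head=1 tape=__[_]_01   (s1,_)→(s4,_,S)
state=s4 head=1 tape=__[_]_01   (s4,_)→(s1,_,R)
state=s1 head=2 tape=___[_]01   (s1,_)→(s4,_,S)
state=s4 head=2 tape=___[_]01   (s4,_)→(s1,_,R)
state=s1 head=3 tape=____[0]1   (s1,0)→(s4,1,S)
state=s4 head=3 tape=____[1]1   (s4,1)→(s1,_,L)
state=s1 head=2 tape=___[_]_1   (s1,_)→(s4,_,S)
state=s4 head=2 tape=___[_]_1   (s4,_)→(s1,_,R)
state=s1 head=3 tape=____[_]1   (s1,_)→(s4,_,S)
state=s4 head=3 tape=____[_]1   (s4,_)→(s1,_,R)
state=s1 head=4 tape=_____[1]   (s1,1)→(s0,_,L)
state=s0 head=3 tape=____[_]_
At halt the head is at cell 3.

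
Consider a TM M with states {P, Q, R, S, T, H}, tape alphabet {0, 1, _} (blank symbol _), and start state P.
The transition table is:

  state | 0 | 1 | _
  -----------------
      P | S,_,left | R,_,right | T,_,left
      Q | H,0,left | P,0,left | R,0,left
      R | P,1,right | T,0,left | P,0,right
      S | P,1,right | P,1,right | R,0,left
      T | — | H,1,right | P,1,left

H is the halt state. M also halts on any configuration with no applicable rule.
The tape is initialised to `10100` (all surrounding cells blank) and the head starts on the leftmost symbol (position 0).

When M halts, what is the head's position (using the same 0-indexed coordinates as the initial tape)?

state=P head=0 tape=[1]0100   (P,1)→(R,_,right)
state=R head=1 tape=_[0]100   (R,0)→(P,1,right)
state=P head=2 tape=_1[1]00   (P,1)→(R,_,right)
state=R head=3 tape=_1_[0]0   (R,0)→(P,1,right)
state=P head=4 tape=_1_1[0]   (P,0)→(S,_,left)
state=S head=3 tape=_1_[1]_   (S,1)→(P,1,right)
state=P head=4 tape=_1_1[_]   (P,_)→(T,_,left)
state=T head=3 tape=_1_[1]_   (T,1)→(H,1,right)
state=H head=4 tape=_1_1[_]
At halt the head is at cell 4.

4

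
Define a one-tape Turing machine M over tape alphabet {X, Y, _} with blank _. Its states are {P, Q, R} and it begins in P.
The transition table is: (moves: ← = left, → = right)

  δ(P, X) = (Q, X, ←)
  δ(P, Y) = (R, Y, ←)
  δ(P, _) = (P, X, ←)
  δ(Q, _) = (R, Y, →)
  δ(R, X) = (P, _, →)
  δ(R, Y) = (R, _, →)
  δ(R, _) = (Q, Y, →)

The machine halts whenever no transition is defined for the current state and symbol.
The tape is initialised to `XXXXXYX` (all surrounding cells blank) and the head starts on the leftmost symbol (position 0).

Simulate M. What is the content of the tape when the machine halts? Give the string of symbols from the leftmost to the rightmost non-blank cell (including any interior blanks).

P | _[X]XXXXYX   read X → write X, move ←, go to Q
Q | [_]XXXXXYX   read _ → write Y, move →, go to R
R | Y[X]XXXXYX   read X → write _, move →, go to P
P | Y_[X]XXXYX   read X → write X, move ←, go to Q
Q | Y[_]XXXXYX   read _ → write Y, move →, go to R
R | YY[X]XXXYX   read X → write _, move →, go to P
P | YY_[X]XXYX   read X → write X, move ←, go to Q
Q | YY[_]XXXYX   read _ → write Y, move →, go to R
R | YYY[X]XXYX   read X → write _, move →, go to P
P | YYY_[X]XYX   read X → write X, move ←, go to Q
Q | YYY[_]XXYX   read _ → write Y, move →, go to R
R | YYYY[X]XYX   read X → write _, move →, go to P
P | YYYY_[X]YX   read X → write X, move ←, go to Q
Q | YYYY[_]XYX   read _ → write Y, move →, go to R
R | YYYYY[X]YX   read X → write _, move →, go to P
P | YYYYY_[Y]X   read Y → write Y, move ←, go to R
R | YYYYY[_]YX   read _ → write Y, move →, go to Q
Q | YYYYYY[Y]X
The non-blank tape span at halt is YYYYYYYX.

YYYYYYYX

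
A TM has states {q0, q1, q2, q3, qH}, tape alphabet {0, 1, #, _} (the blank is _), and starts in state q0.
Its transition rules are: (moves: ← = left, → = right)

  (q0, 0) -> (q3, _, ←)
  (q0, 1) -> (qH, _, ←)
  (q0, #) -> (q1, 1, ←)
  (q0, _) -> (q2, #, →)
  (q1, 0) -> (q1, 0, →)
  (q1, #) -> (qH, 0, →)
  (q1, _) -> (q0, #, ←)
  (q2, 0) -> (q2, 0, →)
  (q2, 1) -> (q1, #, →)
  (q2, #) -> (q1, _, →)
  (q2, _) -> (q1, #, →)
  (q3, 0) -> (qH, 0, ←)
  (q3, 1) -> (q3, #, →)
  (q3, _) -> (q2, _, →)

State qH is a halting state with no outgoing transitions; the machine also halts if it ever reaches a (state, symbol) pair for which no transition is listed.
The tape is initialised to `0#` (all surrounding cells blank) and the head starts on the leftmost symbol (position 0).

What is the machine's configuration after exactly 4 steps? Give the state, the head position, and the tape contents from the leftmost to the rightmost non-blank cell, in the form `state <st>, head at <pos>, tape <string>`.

state=q0 head=0 tape=_[0]#_   (q0,0)→(q3,_,←)
state=q3 head=-1 tape=[_]_#_   (q3,_)→(q2,_,→)
state=q2 head=0 tape=_[_]#_   (q2,_)→(q1,#,→)
state=q1 head=1 tape=_#[#]_   (q1,#)→(qH,0,→)
state=qH head=2 tape=_#0[_]
After 4 steps: state qH, head at 2, tape #0.

state qH, head at 2, tape #0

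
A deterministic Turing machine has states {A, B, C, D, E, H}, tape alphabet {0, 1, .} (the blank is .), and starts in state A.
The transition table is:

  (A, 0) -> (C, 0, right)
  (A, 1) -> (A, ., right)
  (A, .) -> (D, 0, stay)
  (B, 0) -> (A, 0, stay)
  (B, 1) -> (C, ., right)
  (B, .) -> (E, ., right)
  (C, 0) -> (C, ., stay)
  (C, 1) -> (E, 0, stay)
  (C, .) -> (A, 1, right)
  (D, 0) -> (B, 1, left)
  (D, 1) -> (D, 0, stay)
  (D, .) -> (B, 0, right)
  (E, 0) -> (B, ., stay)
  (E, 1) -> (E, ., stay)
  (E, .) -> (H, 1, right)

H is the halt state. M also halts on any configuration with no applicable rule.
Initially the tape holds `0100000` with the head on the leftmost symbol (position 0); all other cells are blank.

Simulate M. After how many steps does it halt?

A | [0]100000..   read 0 → write 0, move right, go to C
C | 0[1]00000..   read 1 → write 0, move stay, go to E
E | 0[0]00000..   read 0 → write ., move stay, go to B
B | 0[.]00000..   read . → write ., move right, go to E
E | 0.[0]0000..   read 0 → write ., move stay, go to B
B | 0.[.]0000..   read . → write ., move right, go to E
E | 0..[0]000..   read 0 → write ., move stay, go to B
B | 0..[.]000..   read . → write ., move right, go to E
E | 0...[0]00..   read 0 → write ., move stay, go to B
B | 0...[.]00..   read . → write ., move right, go to E
E | 0....[0]0..   read 0 → write ., move stay, go to B
B | 0....[.]0..   read . → write ., move right, go to E
E | 0.....[0]..   read 0 → write ., move stay, go to B
B | 0.....[.]..   read . → write ., move right, go to E
E | 0......[.].   read . → write 1, move right, go to H
H | 0......1[.]
M halts after 15 transitions.

15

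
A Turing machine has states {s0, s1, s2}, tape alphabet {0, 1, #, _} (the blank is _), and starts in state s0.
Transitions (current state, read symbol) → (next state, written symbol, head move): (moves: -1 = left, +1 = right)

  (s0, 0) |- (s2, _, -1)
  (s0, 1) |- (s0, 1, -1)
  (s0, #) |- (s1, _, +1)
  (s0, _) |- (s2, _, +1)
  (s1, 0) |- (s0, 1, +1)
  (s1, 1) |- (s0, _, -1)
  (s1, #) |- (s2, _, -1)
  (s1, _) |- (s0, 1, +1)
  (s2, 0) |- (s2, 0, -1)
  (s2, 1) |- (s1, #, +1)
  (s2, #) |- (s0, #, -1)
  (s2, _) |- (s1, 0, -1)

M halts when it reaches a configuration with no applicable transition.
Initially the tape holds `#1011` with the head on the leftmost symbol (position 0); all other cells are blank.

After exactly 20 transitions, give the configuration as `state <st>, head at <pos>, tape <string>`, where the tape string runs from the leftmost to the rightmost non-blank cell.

state s1, head at 2, tape ##_11

state=s0 head=0 tape=[#]1011   (s0,#)→(s1,_,+1)
state=s1 head=1 tape=_[1]011   (s1,1)→(s0,_,-1)
state=s0 head=0 tape=[_]_011   (s0,_)→(s2,_,+1)
state=s2 head=1 tape=_[_]011   (s2,_)→(s1,0,-1)
state=s1 head=0 tape=[_]0011   (s1,_)→(s0,1,+1)
state=s0 head=1 tape=1[0]011   (s0,0)→(s2,_,-1)
state=s2 head=0 tape=[1]_011   (s2,1)→(s1,#,+1)
state=s1 head=1 tape=#[_]011   (s1,_)→(s0,1,+1)
state=s0 head=2 tape=#1[0]11   (s0,0)→(s2,_,-1)
state=s2 head=1 tape=#[1]_11   (s2,1)→(s1,#,+1)
state=s1 head=2 tape=##[_]11   (s1,_)→(s0,1,+1)
state=s0 head=3 tape=##1[1]1   (s0,1)→(s0,1,-1)
state=s0 head=2 tape=##[1]11   (s0,1)→(s0,1,-1)
state=s0 head=1 tape=#[#]111   (s0,#)→(s1,_,+1)
state=s1 head=2 tape=#_[1]11   (s1,1)→(s0,_,-1)
state=s0 head=1 tape=#[_]_11   (s0,_)→(s2,_,+1)
state=s2 head=2 tape=#_[_]11   (s2,_)→(s1,0,-1)
state=s1 head=1 tape=#[_]011   (s1,_)→(s0,1,+1)
state=s0 head=2 tape=#1[0]11   (s0,0)→(s2,_,-1)
state=s2 head=1 tape=#[1]_11   (s2,1)→(s1,#,+1)
state=s1 head=2 tape=##[_]11
After 20 steps: state s1, head at 2, tape ##_11.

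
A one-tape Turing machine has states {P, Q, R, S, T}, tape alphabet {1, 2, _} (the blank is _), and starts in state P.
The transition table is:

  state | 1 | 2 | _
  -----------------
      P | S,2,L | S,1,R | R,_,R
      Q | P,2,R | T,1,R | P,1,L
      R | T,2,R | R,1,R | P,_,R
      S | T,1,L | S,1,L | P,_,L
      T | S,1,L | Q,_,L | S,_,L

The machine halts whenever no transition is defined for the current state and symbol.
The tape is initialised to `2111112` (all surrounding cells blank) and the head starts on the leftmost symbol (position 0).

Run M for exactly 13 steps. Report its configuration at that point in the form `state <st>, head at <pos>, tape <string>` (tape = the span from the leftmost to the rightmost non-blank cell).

P | __[2]111112   read 2 → write 1, move R, go to S
S | __1[1]11112   read 1 → write 1, move L, go to T
T | __[1]111112   read 1 → write 1, move L, go to S
S | _[_]1111112   read _ → write _, move L, go to P
P | [_]_1111112   read _ → write _, move R, go to R
R | _[_]1111112   read _ → write _, move R, go to P
P | __[1]111112   read 1 → write 2, move L, go to S
S | _[_]2111112   read _ → write _, move L, go to P
P | [_]_2111112   read _ → write _, move R, go to R
R | _[_]2111112   read _ → write _, move R, go to P
P | __[2]111112   read 2 → write 1, move R, go to S
S | __1[1]11112   read 1 → write 1, move L, go to T
T | __[1]111112   read 1 → write 1, move L, go to S
S | _[_]1111112
After 13 steps: state S, head at -1, tape 1111112.

state S, head at -1, tape 1111112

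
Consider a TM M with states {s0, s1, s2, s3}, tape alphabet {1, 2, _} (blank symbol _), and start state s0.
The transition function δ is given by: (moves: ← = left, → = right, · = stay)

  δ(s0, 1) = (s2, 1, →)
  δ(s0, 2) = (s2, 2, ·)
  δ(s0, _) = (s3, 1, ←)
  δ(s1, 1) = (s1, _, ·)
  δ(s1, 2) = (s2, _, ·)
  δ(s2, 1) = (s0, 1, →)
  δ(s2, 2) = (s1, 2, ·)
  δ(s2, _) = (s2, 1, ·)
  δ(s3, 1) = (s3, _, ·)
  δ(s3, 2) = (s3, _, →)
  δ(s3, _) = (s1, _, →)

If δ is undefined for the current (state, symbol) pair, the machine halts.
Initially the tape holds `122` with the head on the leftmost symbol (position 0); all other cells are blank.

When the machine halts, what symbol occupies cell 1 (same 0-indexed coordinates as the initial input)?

state=s0 head=0 tape=[1]22_   (s0,1)→(s2,1,→)
state=s2 head=1 tape=1[2]2_   (s2,2)→(s1,2,·)
state=s1 head=1 tape=1[2]2_   (s1,2)→(s2,_,·)
state=s2 head=1 tape=1[_]2_   (s2,_)→(s2,1,·)
state=s2 head=1 tape=1[1]2_   (s2,1)→(s0,1,→)
state=s0 head=2 tape=11[2]_   (s0,2)→(s2,2,·)
state=s2 head=2 tape=11[2]_   (s2,2)→(s1,2,·)
state=s1 head=2 tape=11[2]_   (s1,2)→(s2,_,·)
state=s2 head=2 tape=11[_]_   (s2,_)→(s2,1,·)
state=s2 head=2 tape=11[1]_   (s2,1)→(s0,1,→)
state=s0 head=3 tape=111[_]   (s0,_)→(s3,1,←)
state=s3 head=2 tape=11[1]1   (s3,1)→(s3,_,·)
state=s3 head=2 tape=11[_]1   (s3,_)→(s1,_,→)
state=s1 head=3 tape=11_[1]   (s1,1)→(s1,_,·)
state=s1 head=3 tape=11_[_]
Cell 1 holds 1 when M halts.

1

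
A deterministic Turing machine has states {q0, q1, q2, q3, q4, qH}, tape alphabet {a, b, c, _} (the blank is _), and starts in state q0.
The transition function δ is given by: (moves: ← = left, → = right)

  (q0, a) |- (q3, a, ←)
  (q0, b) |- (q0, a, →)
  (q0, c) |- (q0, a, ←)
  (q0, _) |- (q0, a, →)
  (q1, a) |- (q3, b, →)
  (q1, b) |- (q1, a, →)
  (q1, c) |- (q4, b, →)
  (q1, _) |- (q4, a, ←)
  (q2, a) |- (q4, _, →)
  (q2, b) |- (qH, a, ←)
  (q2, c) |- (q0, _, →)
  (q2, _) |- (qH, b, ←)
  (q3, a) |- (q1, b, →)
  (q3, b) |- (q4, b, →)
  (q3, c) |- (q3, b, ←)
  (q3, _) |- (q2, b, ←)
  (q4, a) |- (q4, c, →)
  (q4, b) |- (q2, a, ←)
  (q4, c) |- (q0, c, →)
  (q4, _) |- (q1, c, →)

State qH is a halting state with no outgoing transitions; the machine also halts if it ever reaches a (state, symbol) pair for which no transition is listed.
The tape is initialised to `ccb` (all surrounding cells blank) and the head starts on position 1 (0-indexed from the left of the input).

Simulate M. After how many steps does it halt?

21

q0 | _c[c]b___   read c → write a, move ←, go to q0
q0 | _[c]ab___   read c → write a, move ←, go to q0
q0 | [_]aab___   read _ → write a, move →, go to q0
q0 | a[a]ab___   read a → write a, move ←, go to q3
q3 | [a]aab___   read a → write b, move →, go to q1
q1 | b[a]ab___   read a → write b, move →, go to q3
q3 | bb[a]b___   read a → write b, move →, go to q1
q1 | bbb[b]___   read b → write a, move →, go to q1
q1 | bbba[_]__   read _ → write a, move ←, go to q4
q4 | bbb[a]a__   read a → write c, move →, go to q4
q4 | bbbc[a]__   read a → write c, move →, go to q4
q4 | bbbcc[_]_   read _ → write c, move →, go to q1
q1 | bbbccc[_]   read _ → write a, move ←, go to q4
q4 | bbbcc[c]a   read c → write c, move →, go to q0
q0 | bbbccc[a]   read a → write a, move ←, go to q3
q3 | bbbcc[c]a   read c → write b, move ←, go to q3
q3 | bbbc[c]ba   read c → write b, move ←, go to q3
q3 | bbb[c]bba   read c → write b, move ←, go to q3
q3 | bb[b]bbba   read b → write b, move →, go to q4
q4 | bbb[b]bba   read b → write a, move ←, go to q2
q2 | bb[b]abba   read b → write a, move ←, go to qH
qH | b[b]aabba
M halts after 21 transitions.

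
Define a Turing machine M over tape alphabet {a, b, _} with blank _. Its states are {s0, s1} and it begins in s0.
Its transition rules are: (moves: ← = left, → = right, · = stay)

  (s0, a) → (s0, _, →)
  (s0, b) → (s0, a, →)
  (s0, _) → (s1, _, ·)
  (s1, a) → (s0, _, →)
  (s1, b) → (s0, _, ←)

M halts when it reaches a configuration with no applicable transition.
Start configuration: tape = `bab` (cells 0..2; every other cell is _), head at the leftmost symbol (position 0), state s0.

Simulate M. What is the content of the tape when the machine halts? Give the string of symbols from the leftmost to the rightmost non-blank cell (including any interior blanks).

state=s0 head=0 tape=[b]ab_   (s0,b)→(s0,a,→)
state=s0 head=1 tape=a[a]b_   (s0,a)→(s0,_,→)
state=s0 head=2 tape=a_[b]_   (s0,b)→(s0,a,→)
state=s0 head=3 tape=a_a[_]   (s0,_)→(s1,_,·)
state=s1 head=3 tape=a_a[_]
The non-blank tape span at halt is a_a.

a_a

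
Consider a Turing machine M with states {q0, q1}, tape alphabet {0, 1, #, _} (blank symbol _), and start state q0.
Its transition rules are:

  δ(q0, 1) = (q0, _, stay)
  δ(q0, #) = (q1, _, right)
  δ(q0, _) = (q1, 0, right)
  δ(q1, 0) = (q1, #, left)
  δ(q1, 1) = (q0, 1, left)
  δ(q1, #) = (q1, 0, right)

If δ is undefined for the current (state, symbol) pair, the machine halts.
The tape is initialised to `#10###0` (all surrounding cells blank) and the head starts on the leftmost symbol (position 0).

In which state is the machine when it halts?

state=q0 head=0 tape=[#]10###0   (q0,#)→(q1,_,right)
state=q1 head=1 tape=_[1]0###0   (q1,1)→(q0,1,left)
state=q0 head=0 tape=[_]10###0   (q0,_)→(q1,0,right)
state=q1 head=1 tape=0[1]0###0   (q1,1)→(q0,1,left)
state=q0 head=0 tape=[0]10###0
No transition is defined for (q0, 0); M halts in state q0.

q0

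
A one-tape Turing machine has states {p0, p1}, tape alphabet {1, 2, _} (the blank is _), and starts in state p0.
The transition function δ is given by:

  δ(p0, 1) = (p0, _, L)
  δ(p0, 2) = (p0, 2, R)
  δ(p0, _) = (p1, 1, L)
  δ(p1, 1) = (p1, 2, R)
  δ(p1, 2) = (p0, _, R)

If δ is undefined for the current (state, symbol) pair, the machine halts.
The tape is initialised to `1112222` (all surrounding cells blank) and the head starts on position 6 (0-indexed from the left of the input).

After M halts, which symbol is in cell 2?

2

state=p0 head=6 tape=111222[2]_   (p0,2)→(p0,2,R)
state=p0 head=7 tape=1112222[_]   (p0,_)→(p1,1,L)
state=p1 head=6 tape=111222[2]1   (p1,2)→(p0,_,R)
state=p0 head=7 tape=111222_[1]   (p0,1)→(p0,_,L)
state=p0 head=6 tape=111222[_]_   (p0,_)→(p1,1,L)
state=p1 head=5 tape=11122[2]1_   (p1,2)→(p0,_,R)
state=p0 head=6 tape=11122_[1]_   (p0,1)→(p0,_,L)
state=p0 head=5 tape=11122[_]__   (p0,_)→(p1,1,L)
state=p1 head=4 tape=1112[2]1__   (p1,2)→(p0,_,R)
state=p0 head=5 tape=1112_[1]__   (p0,1)→(p0,_,L)
state=p0 head=4 tape=1112[_]___   (p0,_)→(p1,1,L)
state=p1 head=3 tape=111[2]1___   (p1,2)→(p0,_,R)
state=p0 head=4 tape=111_[1]___   (p0,1)→(p0,_,L)
state=p0 head=3 tape=111[_]____   (p0,_)→(p1,1,L)
state=p1 head=2 tape=11[1]1____   (p1,1)→(p1,2,R)
state=p1 head=3 tape=112[1]____   (p1,1)→(p1,2,R)
state=p1 head=4 tape=1122[_]___
Cell 2 holds 2 when M halts.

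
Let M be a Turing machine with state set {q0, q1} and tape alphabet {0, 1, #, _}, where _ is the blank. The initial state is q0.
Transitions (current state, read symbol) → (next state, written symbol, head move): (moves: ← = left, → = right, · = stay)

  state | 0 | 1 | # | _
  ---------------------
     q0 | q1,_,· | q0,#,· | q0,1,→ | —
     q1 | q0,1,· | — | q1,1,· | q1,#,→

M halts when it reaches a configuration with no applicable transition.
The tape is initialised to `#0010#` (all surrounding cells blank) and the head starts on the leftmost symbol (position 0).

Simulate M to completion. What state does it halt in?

q1

q0 | [#]0010#   read # → write 1, move →, go to q0
q0 | 1[0]010#   read 0 → write _, move ·, go to q1
q1 | 1[_]010#   read _ → write #, move →, go to q1
q1 | 1#[0]10#   read 0 → write 1, move ·, go to q0
q0 | 1#[1]10#   read 1 → write #, move ·, go to q0
q0 | 1#[#]10#   read # → write 1, move →, go to q0
q0 | 1#1[1]0#   read 1 → write #, move ·, go to q0
q0 | 1#1[#]0#   read # → write 1, move →, go to q0
q0 | 1#11[0]#   read 0 → write _, move ·, go to q1
q1 | 1#11[_]#   read _ → write #, move →, go to q1
q1 | 1#11#[#]   read # → write 1, move ·, go to q1
q1 | 1#11#[1]
No transition is defined for (q1, 1); M halts in state q1.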